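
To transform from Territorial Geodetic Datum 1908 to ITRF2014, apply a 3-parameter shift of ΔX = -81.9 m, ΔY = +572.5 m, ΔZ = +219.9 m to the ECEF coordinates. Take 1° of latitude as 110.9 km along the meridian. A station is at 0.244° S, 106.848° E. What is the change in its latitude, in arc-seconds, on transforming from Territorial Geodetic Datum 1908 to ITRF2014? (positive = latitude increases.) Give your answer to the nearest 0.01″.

sin φ = -0.004259, cos φ = 0.999991, sin λ = 0.957077, cos λ = -0.289834.
North component: ΔN = −sin φ cos λ·ΔX − sin φ sin λ·ΔY + cos φ·ΔZ = −(-0.004259)(-0.289834)(-81.9) − (-0.004259)(0.957077)(572.5) + (0.999991)(219.9) = 222.33 m.
1° of latitude spans 110900 m, so Δφ = 222.33 / 110900 × 3600 = 7.217″.

Δφ = 7.22″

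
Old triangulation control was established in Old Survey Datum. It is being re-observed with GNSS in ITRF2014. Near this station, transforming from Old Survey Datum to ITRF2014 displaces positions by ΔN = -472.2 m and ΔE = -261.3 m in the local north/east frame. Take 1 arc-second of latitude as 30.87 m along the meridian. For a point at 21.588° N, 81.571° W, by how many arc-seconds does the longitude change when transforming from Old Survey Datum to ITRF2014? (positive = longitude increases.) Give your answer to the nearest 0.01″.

Δλ = -9.10″

At latitude 21.588°, cos φ = 0.929854.
1″ of longitude at this latitude = 30.87 × cos φ = 28.7046 m, so Δλ = -261.3 / 28.7046 = -9.103″.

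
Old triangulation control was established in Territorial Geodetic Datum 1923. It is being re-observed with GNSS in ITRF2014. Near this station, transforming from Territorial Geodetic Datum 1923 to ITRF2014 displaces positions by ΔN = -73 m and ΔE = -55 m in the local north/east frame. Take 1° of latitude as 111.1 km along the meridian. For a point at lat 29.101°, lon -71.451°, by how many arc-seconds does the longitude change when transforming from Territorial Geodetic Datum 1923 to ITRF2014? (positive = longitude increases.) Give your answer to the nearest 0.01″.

Δλ = -2.04″

At latitude 29.101°, cos φ = 0.873764.
1° of longitude at this latitude = 111.1 × cos φ = 97.08 km, so Δλ = -55.0 / 97075.2 = -0.0005666° = -2.040″.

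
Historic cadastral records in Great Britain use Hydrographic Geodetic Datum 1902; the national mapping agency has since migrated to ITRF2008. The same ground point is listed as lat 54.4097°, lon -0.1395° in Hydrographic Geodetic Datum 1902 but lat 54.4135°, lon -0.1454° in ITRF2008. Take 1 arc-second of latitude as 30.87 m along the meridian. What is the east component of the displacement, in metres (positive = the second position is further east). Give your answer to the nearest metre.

Δφ = 54.4135° − 54.4097° = +0.0038°; Δλ = -0.1454° − -0.1395° = -0.0059°.
1° of latitude = 3600 × 30.87 = 111132 m.
ΔN = Δφ × 111132 = 422.3 m; ΔE = Δλ × 111132 × cos(54.4097°) = -0.0059 × 111132 × 0.581985 = -381.6 m.

ΔE = -382 m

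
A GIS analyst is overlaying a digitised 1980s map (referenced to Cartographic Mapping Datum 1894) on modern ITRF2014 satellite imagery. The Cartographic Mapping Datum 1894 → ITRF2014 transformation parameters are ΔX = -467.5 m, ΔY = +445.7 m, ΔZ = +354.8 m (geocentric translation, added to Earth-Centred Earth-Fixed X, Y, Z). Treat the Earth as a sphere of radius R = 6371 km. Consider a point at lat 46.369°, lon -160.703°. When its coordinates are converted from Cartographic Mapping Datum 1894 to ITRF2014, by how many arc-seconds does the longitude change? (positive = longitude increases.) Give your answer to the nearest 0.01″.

sin φ = 0.723799, cos φ = 0.690011, sin λ = -0.330465, cos λ = -0.943818.
East component: ΔE = −sin λ·ΔX + cos λ·ΔY = −(-0.330465)(-467.5) + (-0.943818)(445.7) = -575.15 m.
1° of latitude spans πR/180 = 111195 m; at latitude φ, 1° of longitude spans that × cos φ = 76725.8 m, so Δλ = -575.15 / 76725.8 × 3600 = -26.986″.

Δλ = -26.99″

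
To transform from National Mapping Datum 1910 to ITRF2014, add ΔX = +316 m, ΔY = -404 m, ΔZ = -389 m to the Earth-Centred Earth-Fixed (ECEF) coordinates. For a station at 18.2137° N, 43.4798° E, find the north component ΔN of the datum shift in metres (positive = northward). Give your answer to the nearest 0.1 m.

At φ = 18.2137°, λ = 43.4798°: sin φ = 0.312562, cos φ = 0.949897, sin λ = 0.688099, cos λ = 0.725617.
ΔN = −sin φ cos λ·ΔX − sin φ sin λ·ΔY + cos φ·ΔZ = −(0.312562)(0.725617)(316) − (0.312562)(0.688099)(-404) + (0.949897)(-389) = -354.29 m.

ΔN = -354.3 m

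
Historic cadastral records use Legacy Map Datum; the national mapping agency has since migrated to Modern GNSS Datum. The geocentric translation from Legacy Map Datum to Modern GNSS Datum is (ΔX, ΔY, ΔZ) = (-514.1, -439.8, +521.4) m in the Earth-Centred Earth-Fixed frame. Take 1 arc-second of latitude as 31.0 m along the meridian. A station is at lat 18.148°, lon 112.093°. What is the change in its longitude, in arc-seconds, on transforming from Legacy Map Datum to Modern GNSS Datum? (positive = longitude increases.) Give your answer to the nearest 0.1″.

sin φ = 0.311473, cos φ = 0.950255, sin λ = 0.926575, cos λ = -0.376111.
East component: ΔE = −sin λ·ΔX + cos λ·ΔY = −(0.926575)(-514.1) + (-0.376111)(-439.8) = 641.77 m.
1° of latitude spans 3600 × 31.00 = 111600 m; at latitude φ, 1° of longitude spans that × cos φ = 106048.5 m, so Δλ = 641.77 / 106048.5 × 3600 = 21.786″.

Δλ = 21.8″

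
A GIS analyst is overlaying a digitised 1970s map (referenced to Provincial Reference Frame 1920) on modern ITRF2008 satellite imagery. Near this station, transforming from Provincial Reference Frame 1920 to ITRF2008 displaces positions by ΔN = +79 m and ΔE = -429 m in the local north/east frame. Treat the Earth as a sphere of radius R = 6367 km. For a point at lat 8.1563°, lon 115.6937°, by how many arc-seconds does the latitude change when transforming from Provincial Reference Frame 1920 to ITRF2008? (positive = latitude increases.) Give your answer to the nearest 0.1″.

Δφ = 2.6″

On a sphere of radius R, 1 rad of latitude = R, so Δφ = ΔN / R = 79.0 / 6367000 = 1.2408e-05 rad = 2.559″.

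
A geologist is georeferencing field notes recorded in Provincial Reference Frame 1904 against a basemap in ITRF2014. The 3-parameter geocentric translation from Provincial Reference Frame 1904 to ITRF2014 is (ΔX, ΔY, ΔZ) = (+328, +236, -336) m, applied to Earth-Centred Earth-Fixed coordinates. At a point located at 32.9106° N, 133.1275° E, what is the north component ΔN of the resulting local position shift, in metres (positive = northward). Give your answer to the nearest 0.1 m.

ΔN = -253.8 m

At φ = 32.9106°, λ = 133.1275°: sin φ = 0.543330, cos φ = 0.839519, sin λ = 0.729834, cos λ = -0.683624.
ΔN = −sin φ cos λ·ΔX − sin φ sin λ·ΔY + cos φ·ΔZ = −(0.543330)(-0.683624)(328) − (0.543330)(0.729834)(236) + (0.839519)(-336) = -253.83 m.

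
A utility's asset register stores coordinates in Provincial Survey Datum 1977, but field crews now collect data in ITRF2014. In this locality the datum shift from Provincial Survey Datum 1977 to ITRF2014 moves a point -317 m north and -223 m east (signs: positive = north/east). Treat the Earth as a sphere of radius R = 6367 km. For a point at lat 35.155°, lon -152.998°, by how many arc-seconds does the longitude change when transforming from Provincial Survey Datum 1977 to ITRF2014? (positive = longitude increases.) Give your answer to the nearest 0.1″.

Δλ = -8.8″

At latitude 35.155°, cos φ = 0.817597.
One radian of longitude at latitude φ spans R cos φ, so Δλ = ΔE / (R cos φ) = -223.0 / (6367000 × 0.817597) = -4.2838e-05 rad = -8.836″.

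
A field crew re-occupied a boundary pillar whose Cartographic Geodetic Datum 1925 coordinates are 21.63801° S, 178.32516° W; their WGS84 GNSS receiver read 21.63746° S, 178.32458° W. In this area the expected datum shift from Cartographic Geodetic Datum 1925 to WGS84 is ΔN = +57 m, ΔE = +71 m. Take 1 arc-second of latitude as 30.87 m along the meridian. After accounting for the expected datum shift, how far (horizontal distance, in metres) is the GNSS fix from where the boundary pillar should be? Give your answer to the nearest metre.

Observed coordinate differences: Δφ = +0.00055°, Δλ = +0.00058°.
Converting to metres (1° lat = 111132 m, cos φ = 0.929532): observed ΔN = 61.1 m, observed ΔE = 59.9 m.
Subtracting the expected shift leaves a residual of 61.1 − (57) = 4.1 m north and 59.9 − (71) = -11.1 m east.
Residual distance = √(4.1² + (-11.1)²) = 11.8 m.

12 m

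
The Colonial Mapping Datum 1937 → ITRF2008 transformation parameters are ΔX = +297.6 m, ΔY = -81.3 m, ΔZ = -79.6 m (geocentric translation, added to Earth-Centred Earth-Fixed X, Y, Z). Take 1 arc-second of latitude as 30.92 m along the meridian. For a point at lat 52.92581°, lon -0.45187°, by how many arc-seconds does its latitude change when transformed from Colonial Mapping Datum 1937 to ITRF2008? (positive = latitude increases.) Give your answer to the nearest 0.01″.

Δφ = -9.25″

sin φ = 0.797856, cos φ = 0.602849, sin λ = -0.007887, cos λ = 0.999969.
North component: ΔN = −sin φ cos λ·ΔX − sin φ sin λ·ΔY + cos φ·ΔZ = −(0.797856)(0.999969)(297.6) − (0.797856)(-0.007887)(-81.3) + (0.602849)(-79.6) = -285.93 m.
1° of latitude spans 3600 × 30.92 = 111312 m, so Δφ = -285.93 / 111312 × 3600 = -9.248″.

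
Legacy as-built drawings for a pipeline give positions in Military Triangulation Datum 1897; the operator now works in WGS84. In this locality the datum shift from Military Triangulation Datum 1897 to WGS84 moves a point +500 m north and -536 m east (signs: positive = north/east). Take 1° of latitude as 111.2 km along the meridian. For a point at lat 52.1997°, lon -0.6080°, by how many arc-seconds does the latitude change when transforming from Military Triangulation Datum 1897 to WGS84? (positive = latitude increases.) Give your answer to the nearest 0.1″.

Δφ = 16.2″

1° of latitude = 111.2 km, so Δφ = 500.0 / 111200 = 0.0044964° = 16.187″.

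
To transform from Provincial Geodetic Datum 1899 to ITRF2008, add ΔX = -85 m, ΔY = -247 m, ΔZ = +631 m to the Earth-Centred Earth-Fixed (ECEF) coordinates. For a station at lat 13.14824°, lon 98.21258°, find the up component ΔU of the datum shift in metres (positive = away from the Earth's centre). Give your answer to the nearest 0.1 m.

ΔU = -82.7 m

The local up (radial) axis is (cos φ cos λ, cos φ sin λ, sin φ), giving ΔU = 11.824 − 238.058 + 143.534 = -82.70 m.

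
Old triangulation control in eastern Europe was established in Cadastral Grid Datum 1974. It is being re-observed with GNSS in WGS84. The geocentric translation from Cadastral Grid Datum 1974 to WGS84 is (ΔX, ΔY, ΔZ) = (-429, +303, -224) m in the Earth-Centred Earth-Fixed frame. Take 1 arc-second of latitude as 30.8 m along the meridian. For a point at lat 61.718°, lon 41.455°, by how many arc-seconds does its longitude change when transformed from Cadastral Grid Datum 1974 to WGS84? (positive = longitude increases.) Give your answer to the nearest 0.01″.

Δλ = 35.02″

sin φ = 0.880626, cos φ = 0.473812, sin λ = 0.662032, cos λ = 0.749476.
East component: ΔE = −sin λ·ΔX + cos λ·ΔY = −(0.662032)(-429) + (0.749476)(303) = 511.10 m.
1° of latitude spans 3600 × 30.80 = 110880 m; at latitude φ, 1° of longitude spans that × cos φ = 52536.2 m, so Δλ = 511.10 / 52536.2 × 3600 = 35.023″.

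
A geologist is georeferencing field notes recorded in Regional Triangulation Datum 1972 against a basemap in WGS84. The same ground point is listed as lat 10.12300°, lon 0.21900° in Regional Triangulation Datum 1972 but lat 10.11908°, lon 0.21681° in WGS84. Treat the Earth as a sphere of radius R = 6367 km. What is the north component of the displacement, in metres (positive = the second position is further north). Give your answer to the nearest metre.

ΔN = -436 m

Δφ = 10.11908° − 10.12300° = -0.00392°; Δλ = 0.21681° − 0.21900° = -0.00219°.
1° along a meridian = πR/180 = 111125 m.
ΔN = Δφ × 111125 = -435.6 m; ΔE = Δλ × 111125 × cos(10.12300°) = -0.00219 × 111125 × 0.984433 = -239.6 m.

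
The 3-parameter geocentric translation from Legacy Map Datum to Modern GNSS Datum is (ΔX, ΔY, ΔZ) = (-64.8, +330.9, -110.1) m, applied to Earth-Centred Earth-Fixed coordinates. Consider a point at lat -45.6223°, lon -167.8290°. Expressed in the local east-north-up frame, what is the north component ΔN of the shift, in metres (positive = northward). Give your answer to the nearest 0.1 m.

The local north axis is (−sin φ cos λ, −sin φ sin λ, cos φ), giving ΔN = 45.274 − 49.863 − 77.002 = -81.59 m.

ΔN = -81.6 m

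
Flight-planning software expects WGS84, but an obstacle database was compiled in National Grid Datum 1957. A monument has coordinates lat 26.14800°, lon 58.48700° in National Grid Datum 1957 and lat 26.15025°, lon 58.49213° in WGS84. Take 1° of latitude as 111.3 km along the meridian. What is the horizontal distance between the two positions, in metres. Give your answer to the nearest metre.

Δφ = 26.15025° − 26.14800° = +0.00225°; Δλ = 58.49213° − 58.48700° = +0.00513°.
ΔN = Δφ × 111300 = 250.4 m; ΔE = Δλ × 111300 × cos(26.14800°) = +0.00513 × 111300 × 0.897659 = 512.5 m.
Distance = √(ΔE² + ΔN²) = √(512.5² + 250.4²) = 570.4 m.

570 m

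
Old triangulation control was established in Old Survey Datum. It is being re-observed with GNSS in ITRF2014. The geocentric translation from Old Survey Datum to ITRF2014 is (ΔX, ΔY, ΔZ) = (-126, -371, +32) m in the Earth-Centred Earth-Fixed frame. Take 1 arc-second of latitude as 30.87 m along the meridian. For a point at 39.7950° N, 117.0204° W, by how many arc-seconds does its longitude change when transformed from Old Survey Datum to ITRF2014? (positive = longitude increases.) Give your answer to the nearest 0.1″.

sin φ = 0.640043, cos φ = 0.768339, sin λ = -0.890845, cos λ = -0.454308.
East component: ΔE = −sin λ·ΔX + cos λ·ΔY = −(-0.890845)(-126) + (-0.454308)(-371) = 56.30 m.
1° of latitude spans 3600 × 30.87 = 111132 m; at latitude φ, 1° of longitude spans that × cos φ = 85387.1 m, so Δλ = 56.30 / 85387.1 × 3600 = 2.374″.

Δλ = 2.4″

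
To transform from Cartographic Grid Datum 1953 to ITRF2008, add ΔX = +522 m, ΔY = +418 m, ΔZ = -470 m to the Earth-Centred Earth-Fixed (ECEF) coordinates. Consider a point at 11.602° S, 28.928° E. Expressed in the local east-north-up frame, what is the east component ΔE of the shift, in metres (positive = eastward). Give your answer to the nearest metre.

ΔE = 113 m

The local east axis at (φ, λ) is (−sin λ, cos λ, 0), so ΔE = −sin(28.928°)·522 + cos(28.928°)·418 = 113.35 m.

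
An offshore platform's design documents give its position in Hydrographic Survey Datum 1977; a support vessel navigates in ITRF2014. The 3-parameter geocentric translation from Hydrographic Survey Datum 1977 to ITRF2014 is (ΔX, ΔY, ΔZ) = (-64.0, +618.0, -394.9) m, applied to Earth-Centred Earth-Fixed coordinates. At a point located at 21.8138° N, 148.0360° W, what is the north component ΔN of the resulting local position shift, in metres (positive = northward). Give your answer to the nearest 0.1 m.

At φ = 21.8138°, λ = -148.0360°: sin φ = 0.371591, cos φ = 0.928396, sin λ = -0.529386, cos λ = -0.848381.
ΔN = −sin φ cos λ·ΔX − sin φ sin λ·ΔY + cos φ·ΔZ = −(0.371591)(-0.848381)(-64.0) − (0.371591)(-0.529386)(618.0) + (0.928396)(-394.9) = -265.23 m.

ΔN = -265.2 m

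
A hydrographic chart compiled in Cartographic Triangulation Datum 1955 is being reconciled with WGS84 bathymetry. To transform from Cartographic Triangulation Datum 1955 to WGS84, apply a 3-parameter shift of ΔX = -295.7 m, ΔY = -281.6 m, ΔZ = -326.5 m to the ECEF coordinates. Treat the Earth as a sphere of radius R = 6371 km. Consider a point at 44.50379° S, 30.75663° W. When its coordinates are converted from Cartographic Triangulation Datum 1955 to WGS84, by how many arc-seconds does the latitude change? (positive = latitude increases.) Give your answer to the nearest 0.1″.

Δφ = -10.0″

sin φ = -0.700956, cos φ = 0.713204, sin λ = -0.511393, cos λ = 0.859347.
North component: ΔN = −sin φ cos λ·ΔX − sin φ sin λ·ΔY + cos φ·ΔZ = −(-0.700956)(0.859347)(-295.7) − (-0.700956)(-0.511393)(-281.6) + (0.713204)(-326.5) = -310.04 m.
1° of latitude spans πR/180 = 111195 m, so Δφ = -310.04 / 111195 × 3600 = -10.038″.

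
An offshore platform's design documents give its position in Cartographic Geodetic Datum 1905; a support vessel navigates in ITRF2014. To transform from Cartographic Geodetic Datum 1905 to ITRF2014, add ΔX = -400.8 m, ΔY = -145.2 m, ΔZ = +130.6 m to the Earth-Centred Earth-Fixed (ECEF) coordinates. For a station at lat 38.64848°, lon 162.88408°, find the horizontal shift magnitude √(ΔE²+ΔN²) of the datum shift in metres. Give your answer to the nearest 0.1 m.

279.5 m

The local east axis at (φ, λ) is (−sin λ, cos λ, 0), so ΔE = −sin(162.88408°)·(-400.8) + cos(162.88408°)·(-145.2) = 256.73 m.
The local north axis is (−sin φ cos λ, −sin φ sin λ, cos φ), giving ΔN = -239.230 + 26.689 + 101.998 = -110.54 m.
Horizontal magnitude = √(ΔE² + ΔN²) = √(256.73² + (-110.54)²) = 279.52 m.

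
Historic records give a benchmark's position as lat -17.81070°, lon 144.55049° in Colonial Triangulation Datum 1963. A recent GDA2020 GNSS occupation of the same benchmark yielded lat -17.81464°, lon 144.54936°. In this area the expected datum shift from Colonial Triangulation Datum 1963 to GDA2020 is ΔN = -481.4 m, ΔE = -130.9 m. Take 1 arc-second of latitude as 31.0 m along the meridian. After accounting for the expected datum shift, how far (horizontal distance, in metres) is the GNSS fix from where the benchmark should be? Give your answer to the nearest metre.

Observed coordinate differences: Δφ = -0.00394°, Δλ = -0.00113°.
Converting to metres (1° lat = 111600 m, cos φ = 0.952072): observed ΔN = -439.7 m, observed ΔE = -120.1 m.
Subtracting the expected shift leaves a residual of -439.7 − (-481.4) = 41.7 m north and -120.1 − (-130.9) = 10.8 m east.
Residual distance = √(41.7² + 10.8²) = 43.1 m.

43 m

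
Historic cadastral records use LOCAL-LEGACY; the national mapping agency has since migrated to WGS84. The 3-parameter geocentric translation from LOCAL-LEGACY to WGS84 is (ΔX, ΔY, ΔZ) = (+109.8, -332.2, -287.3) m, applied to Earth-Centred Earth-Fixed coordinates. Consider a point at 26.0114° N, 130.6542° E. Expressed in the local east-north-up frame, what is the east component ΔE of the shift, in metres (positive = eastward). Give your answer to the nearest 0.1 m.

The local east axis at (φ, λ) is (−sin λ, cos λ, 0), so ΔE = −sin(130.6542°)·109.8 + cos(130.6542°)·(-332.2) = 133.13 m.

ΔE = 133.1 m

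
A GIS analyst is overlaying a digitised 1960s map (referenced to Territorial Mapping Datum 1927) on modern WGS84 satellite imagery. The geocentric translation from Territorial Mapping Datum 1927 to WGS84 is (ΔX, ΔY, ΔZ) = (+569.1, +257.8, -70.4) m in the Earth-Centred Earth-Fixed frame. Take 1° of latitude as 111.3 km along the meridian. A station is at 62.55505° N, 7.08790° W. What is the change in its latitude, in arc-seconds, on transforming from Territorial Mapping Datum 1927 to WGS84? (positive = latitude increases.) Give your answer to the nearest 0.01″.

Δφ = -16.35″

sin φ = 0.887454, cos φ = 0.460896, sin λ = -0.123392, cos λ = 0.992358.
North component: ΔN = −sin φ cos λ·ΔX − sin φ sin λ·ΔY + cos φ·ΔZ = −(0.887454)(0.992358)(569.1) − (0.887454)(-0.123392)(257.8) + (0.460896)(-70.4) = -505.41 m.
1° of latitude spans 111300 m, so Δφ = -505.41 / 111300 × 3600 = -16.347″.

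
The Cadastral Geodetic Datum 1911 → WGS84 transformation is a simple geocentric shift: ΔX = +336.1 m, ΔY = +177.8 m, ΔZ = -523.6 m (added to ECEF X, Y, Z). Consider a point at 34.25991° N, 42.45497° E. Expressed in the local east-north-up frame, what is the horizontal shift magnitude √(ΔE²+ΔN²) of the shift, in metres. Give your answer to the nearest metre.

647 m

At φ = 34.25991°, λ = 42.45497°: sin φ = 0.562948, cos φ = 0.826492, sin λ = 0.675011, cos λ = 0.737808.
ΔE = −sin λ·ΔX + cos λ·ΔY = −(0.675011)·(336.1) + (0.737808)·(177.8) = -95.69 m.
ΔN = −sin φ cos λ·ΔX − sin φ sin λ·ΔY + cos φ·ΔZ = −(0.562948)(0.737808)(336.1) − (0.562948)(0.675011)(177.8) + (0.826492)(-523.6) = -639.91 m.
Horizontal magnitude = √(ΔE² + ΔN²) = √((-95.69)² + (-639.91)²) = 647.03 m.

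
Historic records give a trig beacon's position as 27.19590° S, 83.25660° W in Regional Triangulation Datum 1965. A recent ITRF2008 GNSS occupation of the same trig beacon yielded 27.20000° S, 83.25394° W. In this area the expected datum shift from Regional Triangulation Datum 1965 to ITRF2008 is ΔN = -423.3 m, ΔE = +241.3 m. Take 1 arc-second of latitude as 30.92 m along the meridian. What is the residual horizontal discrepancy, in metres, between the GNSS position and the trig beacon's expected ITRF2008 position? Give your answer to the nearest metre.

Observed coordinate differences: Δφ = -0.00410°, Δλ = +0.00266°.
Converting to metres (1° lat = 111312 m, cos φ = 0.889449): observed ΔN = -456.4 m, observed ΔE = 263.4 m.
Subtracting the expected shift leaves a residual of -456.4 − (-423.3) = -33.1 m north and 263.4 − (241.3) = 22.1 m east.
Residual distance = √((-33.1)² + 22.1²) = 39.8 m.

40 m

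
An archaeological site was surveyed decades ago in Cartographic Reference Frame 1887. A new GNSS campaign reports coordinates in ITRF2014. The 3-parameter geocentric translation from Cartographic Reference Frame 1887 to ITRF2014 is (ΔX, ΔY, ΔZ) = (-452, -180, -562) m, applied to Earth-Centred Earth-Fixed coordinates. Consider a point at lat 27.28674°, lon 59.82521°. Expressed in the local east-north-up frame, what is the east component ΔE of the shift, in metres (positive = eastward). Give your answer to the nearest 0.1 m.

ΔE = 300.3 m

At φ = 27.28674°, λ = 59.82521°: sin φ = 0.458444, cos φ = 0.888723, sin λ = 0.864496, cos λ = 0.502640.
ΔE = −sin λ·ΔX + cos λ·ΔY = −(0.864496)·(-452) + (0.502640)·(-180) = 300.28 m.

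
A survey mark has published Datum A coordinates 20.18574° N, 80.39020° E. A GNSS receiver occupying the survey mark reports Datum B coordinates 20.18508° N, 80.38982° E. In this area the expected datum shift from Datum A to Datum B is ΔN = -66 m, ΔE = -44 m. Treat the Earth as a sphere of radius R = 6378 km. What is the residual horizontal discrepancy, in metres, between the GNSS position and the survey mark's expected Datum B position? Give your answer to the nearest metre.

Observed coordinate differences: Δφ = -0.00066°, Δλ = -0.00038°.
Converting to metres (1° lat = 111317 m, cos φ = 0.938579): observed ΔN = -73.5 m, observed ΔE = -39.7 m.
Subtracting the expected shift leaves a residual of -73.5 − (-66) = -7.5 m north and -39.7 − (-44) = 4.3 m east.
Residual distance = √((-7.5)² + 4.3²) = 8.6 m.

9 m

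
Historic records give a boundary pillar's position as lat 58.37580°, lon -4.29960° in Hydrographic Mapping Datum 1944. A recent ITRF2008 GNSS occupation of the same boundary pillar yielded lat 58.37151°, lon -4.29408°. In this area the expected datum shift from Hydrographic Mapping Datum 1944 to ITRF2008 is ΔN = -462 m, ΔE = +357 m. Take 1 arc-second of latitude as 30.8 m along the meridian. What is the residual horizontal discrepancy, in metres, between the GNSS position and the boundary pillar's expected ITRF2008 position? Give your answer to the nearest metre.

39 m

Observed coordinate differences: Δφ = -0.00429°, Δλ = +0.00552°.
Converting to metres (1° lat = 110880 m, cos φ = 0.524346): observed ΔN = -475.7 m, observed ΔE = 320.9 m.
Subtracting the expected shift leaves a residual of -475.7 − (-462) = -13.7 m north and 320.9 − (357) = -36.1 m east.
Residual distance = √((-13.7)² + (-36.1)²) = 38.6 m.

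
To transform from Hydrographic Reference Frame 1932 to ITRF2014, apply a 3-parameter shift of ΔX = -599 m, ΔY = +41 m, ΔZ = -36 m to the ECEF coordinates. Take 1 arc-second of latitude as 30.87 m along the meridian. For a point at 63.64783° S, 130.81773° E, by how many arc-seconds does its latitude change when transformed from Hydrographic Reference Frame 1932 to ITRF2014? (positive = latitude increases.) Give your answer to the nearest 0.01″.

sin φ = -0.896083, cos φ = 0.443887, sin λ = 0.756793, cos λ = -0.653655.
North component: ΔN = −sin φ cos λ·ΔX − sin φ sin λ·ΔY + cos φ·ΔZ = −(-0.896083)(-0.653655)(-599) − (-0.896083)(0.756793)(41) + (0.443887)(-36) = 362.68 m.
1° of latitude spans 3600 × 30.87 = 111132 m, so Δφ = 362.68 / 111132 × 3600 = 11.748″.

Δφ = 11.75″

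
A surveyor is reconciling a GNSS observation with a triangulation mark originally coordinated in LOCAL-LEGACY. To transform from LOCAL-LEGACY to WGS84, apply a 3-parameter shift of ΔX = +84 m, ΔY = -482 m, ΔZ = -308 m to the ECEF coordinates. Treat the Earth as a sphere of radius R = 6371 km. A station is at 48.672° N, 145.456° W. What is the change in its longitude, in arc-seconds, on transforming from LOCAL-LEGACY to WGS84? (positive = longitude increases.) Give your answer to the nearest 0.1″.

sin φ = 0.750942, cos φ = 0.660369, sin λ = -0.567039, cos λ = -0.823691.
East component: ΔE = −sin λ·ΔX + cos λ·ΔY = −(-0.567039)(84) + (-0.823691)(-482) = 444.65 m.
1° of latitude spans πR/180 = 111195 m; at latitude φ, 1° of longitude spans that × cos φ = 73429.7 m, so Δλ = 444.65 / 73429.7 × 3600 = 21.800″.

Δλ = 21.8″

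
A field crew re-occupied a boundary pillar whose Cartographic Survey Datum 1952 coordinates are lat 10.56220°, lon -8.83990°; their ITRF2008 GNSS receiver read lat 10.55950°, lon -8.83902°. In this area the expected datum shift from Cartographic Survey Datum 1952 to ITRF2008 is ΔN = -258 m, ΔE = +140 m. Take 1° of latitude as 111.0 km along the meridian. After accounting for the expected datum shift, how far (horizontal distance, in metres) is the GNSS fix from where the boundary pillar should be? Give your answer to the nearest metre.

61 m

Observed coordinate differences: Δφ = -0.00270°, Δλ = +0.00088°.
Converting to metres (1° lat = 111000 m, cos φ = 0.983056): observed ΔN = -299.7 m, observed ΔE = 96.0 m.
Subtracting the expected shift leaves a residual of -299.7 − (-258) = -41.7 m north and 96.0 − (140) = -44.0 m east.
Residual distance = √((-41.7)² + (-44.0)²) = 60.6 m.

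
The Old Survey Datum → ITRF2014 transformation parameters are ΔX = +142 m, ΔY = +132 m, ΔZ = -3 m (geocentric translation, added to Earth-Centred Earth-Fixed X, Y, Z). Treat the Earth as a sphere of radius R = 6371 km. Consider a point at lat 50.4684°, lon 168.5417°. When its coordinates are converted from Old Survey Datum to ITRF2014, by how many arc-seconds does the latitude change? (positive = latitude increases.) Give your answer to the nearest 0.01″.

Δφ = 2.76″

sin φ = 0.771274, cos φ = 0.636504, sin λ = 0.198655, cos λ = -0.980070.
North component: ΔN = −sin φ cos λ·ΔX − sin φ sin λ·ΔY + cos φ·ΔZ = −(0.771274)(-0.980070)(142) − (0.771274)(0.198655)(132) + (0.636504)(-3) = 85.20 m.
1° of latitude spans πR/180 = 111195 m, so Δφ = 85.20 / 111195 × 3600 = 2.759″.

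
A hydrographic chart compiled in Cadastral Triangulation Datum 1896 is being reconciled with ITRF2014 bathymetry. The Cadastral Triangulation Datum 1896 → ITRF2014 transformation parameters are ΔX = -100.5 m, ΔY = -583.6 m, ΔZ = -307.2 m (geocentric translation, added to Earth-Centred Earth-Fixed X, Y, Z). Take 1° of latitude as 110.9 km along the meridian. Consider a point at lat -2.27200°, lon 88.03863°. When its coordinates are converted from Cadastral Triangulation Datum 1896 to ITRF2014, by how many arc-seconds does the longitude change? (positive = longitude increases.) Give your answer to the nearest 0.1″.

sin φ = -0.039643, cos φ = 0.999214, sin λ = 0.999414, cos λ = 0.034226.
East component: ΔE = −sin λ·ΔX + cos λ·ΔY = −(0.999414)(-100.5) + (0.034226)(-583.6) = 80.47 m.
1° of latitude spans 110900 m; at latitude φ, 1° of longitude spans that × cos φ = 110812.8 m, so Δλ = 80.47 / 110812.8 × 3600 = 2.614″.

Δλ = 2.6″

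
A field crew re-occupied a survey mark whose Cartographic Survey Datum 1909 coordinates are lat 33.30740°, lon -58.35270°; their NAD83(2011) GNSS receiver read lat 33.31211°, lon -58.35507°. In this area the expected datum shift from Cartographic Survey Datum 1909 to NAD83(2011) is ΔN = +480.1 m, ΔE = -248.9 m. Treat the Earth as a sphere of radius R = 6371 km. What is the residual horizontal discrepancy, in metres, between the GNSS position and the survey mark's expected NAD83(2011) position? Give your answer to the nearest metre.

Observed coordinate differences: Δφ = +0.00471°, Δλ = -0.00237°.
Converting to metres (1° lat = 111195 m, cos φ = 0.835736): observed ΔN = 523.7 m, observed ΔE = -220.2 m.
Subtracting the expected shift leaves a residual of 523.7 − (480.1) = 43.6 m north and -220.2 − (-248.9) = 28.7 m east.
Residual distance = √(43.6² + 28.7²) = 52.2 m.

52 m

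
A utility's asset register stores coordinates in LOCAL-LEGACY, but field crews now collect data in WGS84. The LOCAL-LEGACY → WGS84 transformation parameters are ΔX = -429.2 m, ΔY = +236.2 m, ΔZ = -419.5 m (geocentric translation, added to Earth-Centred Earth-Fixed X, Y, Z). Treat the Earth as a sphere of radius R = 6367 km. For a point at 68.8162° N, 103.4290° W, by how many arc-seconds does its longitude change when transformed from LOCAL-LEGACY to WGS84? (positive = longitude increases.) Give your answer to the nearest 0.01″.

sin φ = 0.932426, cos φ = 0.361361, sin λ = -0.972658, cos λ = -0.232240.
East component: ΔE = −sin λ·ΔX + cos λ·ΔY = −(-0.972658)(-429.2) + (-0.232240)(236.2) = -472.32 m.
1° of latitude spans πR/180 = 111125 m; at latitude φ, 1° of longitude spans that × cos φ = 40156.3 m, so Δλ = -472.32 / 40156.3 × 3600 = -42.343″.

Δλ = -42.34″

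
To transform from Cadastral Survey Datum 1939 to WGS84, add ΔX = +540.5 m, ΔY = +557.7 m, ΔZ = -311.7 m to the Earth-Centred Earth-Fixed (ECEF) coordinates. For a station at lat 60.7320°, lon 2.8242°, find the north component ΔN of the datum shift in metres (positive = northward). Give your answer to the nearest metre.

ΔN = -647 m

At φ = 60.7320°, λ = 2.8242°: sin φ = 0.872342, cos φ = 0.488895, sin λ = 0.049272, cos λ = 0.998785.
ΔN = −sin φ cos λ·ΔX − sin φ sin λ·ΔY + cos φ·ΔZ = −(0.872342)(0.998785)(540.5) − (0.872342)(0.049272)(557.7) + (0.488895)(-311.7) = -647.29 m.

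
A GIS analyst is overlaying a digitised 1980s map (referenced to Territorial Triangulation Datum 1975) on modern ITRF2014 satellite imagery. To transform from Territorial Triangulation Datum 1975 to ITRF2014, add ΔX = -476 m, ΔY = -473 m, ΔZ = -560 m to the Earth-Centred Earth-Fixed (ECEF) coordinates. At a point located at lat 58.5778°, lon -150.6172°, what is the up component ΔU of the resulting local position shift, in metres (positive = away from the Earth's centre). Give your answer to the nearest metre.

ΔU = -141 m

At φ = 58.5778°, λ = -150.6172°: sin φ = 0.853349, cos φ = 0.521340, sin λ = -0.490642, cos λ = -0.871361.
ΔU = cos φ cos λ·ΔX + cos φ sin λ·ΔY + sin φ·ΔZ = (0.521340)(-0.871361)(-476) + (0.521340)(-0.490642)(-473) + (0.853349)(-560) = -140.65 m.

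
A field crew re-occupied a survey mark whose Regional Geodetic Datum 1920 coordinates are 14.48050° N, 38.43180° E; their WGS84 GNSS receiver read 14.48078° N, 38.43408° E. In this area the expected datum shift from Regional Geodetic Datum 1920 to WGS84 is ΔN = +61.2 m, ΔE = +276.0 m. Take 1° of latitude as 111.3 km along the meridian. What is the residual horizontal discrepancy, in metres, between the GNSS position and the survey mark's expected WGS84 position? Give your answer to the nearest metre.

Observed coordinate differences: Δφ = +0.00028°, Δλ = +0.00228°.
Converting to metres (1° lat = 111300 m, cos φ = 0.968233): observed ΔN = 31.2 m, observed ΔE = 245.7 m.
Subtracting the expected shift leaves a residual of 31.2 − (61.2) = -30.0 m north and 245.7 − (276.0) = -30.3 m east.
Residual distance = √((-30.0)² + (-30.3)²) = 42.7 m.

43 m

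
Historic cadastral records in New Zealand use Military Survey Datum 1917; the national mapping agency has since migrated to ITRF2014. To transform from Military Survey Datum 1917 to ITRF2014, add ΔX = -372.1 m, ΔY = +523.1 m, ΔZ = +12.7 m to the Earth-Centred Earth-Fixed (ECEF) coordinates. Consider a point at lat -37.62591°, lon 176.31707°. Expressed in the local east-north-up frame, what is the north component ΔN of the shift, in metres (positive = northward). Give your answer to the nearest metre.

ΔN = 257 m

At φ = -37.62591°, λ = 176.31707°: sin φ = -0.610503, cos φ = 0.792014, sin λ = 0.064235, cos λ = -0.997935.
ΔN = −sin φ cos λ·ΔX − sin φ sin λ·ΔY + cos φ·ΔZ = −(-0.610503)(-0.997935)(-372.1) − (-0.610503)(0.064235)(523.1) + (0.792014)(12.7) = 257.27 m.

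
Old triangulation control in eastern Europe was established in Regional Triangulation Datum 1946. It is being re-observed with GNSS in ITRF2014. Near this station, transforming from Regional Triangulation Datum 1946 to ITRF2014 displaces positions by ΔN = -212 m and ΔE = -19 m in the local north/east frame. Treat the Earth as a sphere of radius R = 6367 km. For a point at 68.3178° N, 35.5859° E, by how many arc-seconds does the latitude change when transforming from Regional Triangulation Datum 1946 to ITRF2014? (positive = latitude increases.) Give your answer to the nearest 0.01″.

On a sphere of radius R, 1 rad of latitude = R, so Δφ = ΔN / R = -212.0 / 6367000 = -3.3297e-05 rad = -6.868″.

Δφ = -6.87″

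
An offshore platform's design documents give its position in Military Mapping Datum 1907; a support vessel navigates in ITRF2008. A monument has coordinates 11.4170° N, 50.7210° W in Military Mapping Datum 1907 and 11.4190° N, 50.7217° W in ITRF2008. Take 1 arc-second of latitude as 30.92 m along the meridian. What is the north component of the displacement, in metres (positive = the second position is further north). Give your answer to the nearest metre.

Δφ = 11.4190° − 11.4170° = +0.0020°; Δλ = -50.7217° − -50.7210° = -0.0007°.
1° of latitude = 3600 × 30.92 = 111312 m.
ΔN = Δφ × 111312 = 222.6 m; ΔE = Δλ × 111312 × cos(11.4170°) = -0.0007 × 111312 × 0.980212 = -76.4 m.

ΔN = 223 m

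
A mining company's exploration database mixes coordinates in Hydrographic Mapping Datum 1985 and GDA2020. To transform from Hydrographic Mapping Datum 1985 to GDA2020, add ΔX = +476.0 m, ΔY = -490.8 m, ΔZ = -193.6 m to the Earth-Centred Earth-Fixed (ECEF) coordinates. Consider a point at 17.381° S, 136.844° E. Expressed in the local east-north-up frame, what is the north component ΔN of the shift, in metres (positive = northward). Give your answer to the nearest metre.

ΔN = -389 m

At φ = -17.381°, λ = 136.844°: sin φ = -0.298724, cos φ = 0.954339, sin λ = 0.683987, cos λ = -0.729494.
ΔN = −sin φ cos λ·ΔX − sin φ sin λ·ΔY + cos φ·ΔZ = −(-0.298724)(-0.729494)(476.0) − (-0.298724)(0.683987)(-490.8) + (0.954339)(-193.6) = -388.77 m.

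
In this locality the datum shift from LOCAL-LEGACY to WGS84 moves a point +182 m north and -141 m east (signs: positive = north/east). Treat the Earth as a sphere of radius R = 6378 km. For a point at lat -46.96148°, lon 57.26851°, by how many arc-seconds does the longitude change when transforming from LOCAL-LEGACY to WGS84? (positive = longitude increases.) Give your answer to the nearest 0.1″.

Δλ = -6.7″

At latitude -46.96148°, cos φ = 0.682490.
One radian of longitude at latitude φ spans R cos φ, so Δλ = ΔE / (R cos φ) = -141.0 / (6378000 × 0.682490) = -3.2392e-05 rad = -6.681″.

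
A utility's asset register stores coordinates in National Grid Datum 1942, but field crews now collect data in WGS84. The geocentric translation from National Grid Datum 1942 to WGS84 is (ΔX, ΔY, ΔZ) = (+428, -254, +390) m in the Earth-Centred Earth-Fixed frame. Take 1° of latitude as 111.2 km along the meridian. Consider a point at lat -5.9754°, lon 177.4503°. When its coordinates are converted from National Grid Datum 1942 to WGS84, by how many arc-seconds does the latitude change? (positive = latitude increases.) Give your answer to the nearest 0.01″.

Δφ = 11.08″

sin φ = -0.104101, cos φ = 0.994567, sin λ = 0.044486, cos λ = -0.999010.
North component: ΔN = −sin φ cos λ·ΔX − sin φ sin λ·ΔY + cos φ·ΔZ = −(-0.104101)(-0.999010)(428) − (-0.104101)(0.044486)(-254) + (0.994567)(390) = 342.19 m.
1° of latitude spans 111200 m, so Δφ = 342.19 / 111200 × 3600 = 11.078″.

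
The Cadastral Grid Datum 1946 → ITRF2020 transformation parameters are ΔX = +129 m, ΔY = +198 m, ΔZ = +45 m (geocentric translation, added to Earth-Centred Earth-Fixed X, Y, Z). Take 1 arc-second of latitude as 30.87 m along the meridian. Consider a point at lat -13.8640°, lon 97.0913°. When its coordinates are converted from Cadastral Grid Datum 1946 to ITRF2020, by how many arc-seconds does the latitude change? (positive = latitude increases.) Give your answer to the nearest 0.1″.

Δφ = 2.8″

sin φ = -0.239618, cos φ = 0.970867, sin λ = 0.992351, cos λ = -0.123451.
North component: ΔN = −sin φ cos λ·ΔX − sin φ sin λ·ΔY + cos φ·ΔZ = −(-0.239618)(-0.123451)(129) − (-0.239618)(0.992351)(198) + (0.970867)(45) = 86.95 m.
1° of latitude spans 3600 × 30.87 = 111132 m, so Δφ = 86.95 / 111132 × 3600 = 2.817″.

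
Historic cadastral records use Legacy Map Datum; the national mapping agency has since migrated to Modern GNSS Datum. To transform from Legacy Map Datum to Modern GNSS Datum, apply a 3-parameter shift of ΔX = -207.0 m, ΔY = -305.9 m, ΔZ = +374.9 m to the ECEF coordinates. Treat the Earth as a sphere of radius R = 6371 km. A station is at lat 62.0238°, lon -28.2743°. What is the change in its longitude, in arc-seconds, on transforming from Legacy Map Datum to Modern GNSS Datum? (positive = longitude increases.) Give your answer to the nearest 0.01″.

sin φ = 0.883143, cos φ = 0.469105, sin λ = -0.473693, cos λ = 0.880690.
East component: ΔE = −sin λ·ΔX + cos λ·ΔY = −(-0.473693)(-207.0) + (0.880690)(-305.9) = -367.46 m.
1° of latitude spans πR/180 = 111195 m; at latitude φ, 1° of longitude spans that × cos φ = 52162.1 m, so Δλ = -367.46 / 52162.1 × 3600 = -25.360″.

Δλ = -25.36″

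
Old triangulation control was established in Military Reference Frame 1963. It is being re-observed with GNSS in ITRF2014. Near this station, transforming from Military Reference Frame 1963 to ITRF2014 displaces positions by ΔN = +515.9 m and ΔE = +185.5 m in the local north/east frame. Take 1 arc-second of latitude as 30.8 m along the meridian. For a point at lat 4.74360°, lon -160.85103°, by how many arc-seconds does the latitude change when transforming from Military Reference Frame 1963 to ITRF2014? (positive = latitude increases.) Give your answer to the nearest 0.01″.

Δφ = 16.75″

1″ of latitude = 30.80 m, so Δφ = 515.9 / 30.80 = 16.750″.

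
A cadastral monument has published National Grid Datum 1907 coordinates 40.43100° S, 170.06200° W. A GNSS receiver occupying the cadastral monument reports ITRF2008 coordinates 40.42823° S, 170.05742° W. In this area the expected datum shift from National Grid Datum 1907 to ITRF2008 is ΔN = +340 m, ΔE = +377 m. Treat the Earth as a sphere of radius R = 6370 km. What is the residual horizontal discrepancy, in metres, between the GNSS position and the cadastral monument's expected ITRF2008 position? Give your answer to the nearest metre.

34 m

Observed coordinate differences: Δφ = +0.00277°, Δλ = +0.00458°.
Converting to metres (1° lat = 111177 m, cos φ = 0.761188): observed ΔN = 308.0 m, observed ΔE = 387.6 m.
Subtracting the expected shift leaves a residual of 308.0 − (340) = -32.0 m north and 387.6 − (377) = 10.6 m east.
Residual distance = √((-32.0)² + 10.6²) = 33.7 m.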